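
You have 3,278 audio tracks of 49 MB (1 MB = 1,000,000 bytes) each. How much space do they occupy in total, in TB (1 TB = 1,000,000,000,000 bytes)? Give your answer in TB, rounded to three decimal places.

0.161 TB

Total = 3,278 × 49 MB = 160,622 MB
= 160,622 × 1,000,000 bytes = 160,622,000,000 bytes
1 TB = 1,000,000,000,000 bytes
160,622,000,000 / 1,000,000,000,000 = 0.161 TB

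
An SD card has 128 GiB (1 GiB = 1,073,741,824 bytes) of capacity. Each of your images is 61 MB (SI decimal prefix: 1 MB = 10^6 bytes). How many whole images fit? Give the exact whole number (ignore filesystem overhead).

Capacity: 128 GiB = 137,438,953,472 bytes
Per item: 61 MB = 61,000,000 bytes
⌊137,438,953,472 / 61,000,000⌋ = 2,253

2,253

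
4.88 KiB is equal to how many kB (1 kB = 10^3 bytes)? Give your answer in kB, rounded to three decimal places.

4.997 kB

4.88 KiB × 1,024 bytes/KiB = 4,997.12 bytes
1 kB = 10^3 bytes = 1,000 bytes
4,997.12 / 1,000 = 4.997 kB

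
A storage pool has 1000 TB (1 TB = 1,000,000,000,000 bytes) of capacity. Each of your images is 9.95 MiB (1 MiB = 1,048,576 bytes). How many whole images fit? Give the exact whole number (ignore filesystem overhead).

95,846,664

Capacity: 1000 TB = 1,000,000,000,000,000 bytes
Per item: 9.95 MiB = 10,433,331.2 bytes
⌊1,000,000,000,000,000 / 10,433,331.2⌋ = 95,846,664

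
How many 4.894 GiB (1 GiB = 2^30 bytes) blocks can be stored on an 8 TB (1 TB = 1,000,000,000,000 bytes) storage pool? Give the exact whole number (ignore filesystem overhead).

Capacity: 8 TB = 8,000,000,000,000 bytes
Per item: 4.894 GiB = 5,254,892,486.656 bytes
⌊8,000,000,000,000 / 5,254,892,486.656⌋ = 1,522

1,522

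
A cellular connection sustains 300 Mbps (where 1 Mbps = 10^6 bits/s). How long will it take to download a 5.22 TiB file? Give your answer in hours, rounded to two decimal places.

5.22 TiB = 5,739,450,696,990.72 bytes = 45,915,605,575,925.76 bits
300 Mbps = 300,000,000 bits/s
time = 45,915,605,575,925.76 / 300,000,000 = 153,052.0186 s
153,052.0186 s / 3600 = 42.51 hours

42.51 hours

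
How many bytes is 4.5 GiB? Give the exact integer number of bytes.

4.5 × 1,073,741,824 = 4,831,838,208 bytes

4,831,838,208 bytes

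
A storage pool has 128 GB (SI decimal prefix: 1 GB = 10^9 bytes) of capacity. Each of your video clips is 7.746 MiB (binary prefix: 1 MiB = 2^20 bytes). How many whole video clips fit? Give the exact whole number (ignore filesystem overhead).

Capacity: 128 GB = 128,000,000,000 bytes
Per item: 7.746 MiB = 8,122,269.696 bytes
⌊128,000,000,000 / 8,122,269.696⌋ = 15,759

15,759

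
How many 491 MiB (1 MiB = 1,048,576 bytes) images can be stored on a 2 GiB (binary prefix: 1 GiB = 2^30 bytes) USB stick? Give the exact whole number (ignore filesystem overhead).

Capacity: 2 GiB = 2,147,483,648 bytes
Per item: 491 MiB = 514,850,816 bytes
⌊2,147,483,648 / 514,850,816⌋ = 4

4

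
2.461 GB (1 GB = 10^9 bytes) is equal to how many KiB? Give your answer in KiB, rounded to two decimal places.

2.461 GB × 1,000,000,000 bytes/GB = 2,461,000,000 bytes
1 KiB = 2^10 bytes = 1,024 bytes
2,461,000,000 / 1,024 = 2,403,320.31 KiB

2,403,320.31 KiB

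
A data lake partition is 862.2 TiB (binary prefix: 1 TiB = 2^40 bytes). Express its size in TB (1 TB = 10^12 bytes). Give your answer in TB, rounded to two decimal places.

948.00 TB

862.2 TiB × 1,099,511,627,776 bytes/TiB = 947,998,925,468,467.2 bytes
1 TB = 10^12 bytes = 1,000,000,000,000 bytes
947,998,925,468,467.2 / 1,000,000,000,000 = 948.00 TB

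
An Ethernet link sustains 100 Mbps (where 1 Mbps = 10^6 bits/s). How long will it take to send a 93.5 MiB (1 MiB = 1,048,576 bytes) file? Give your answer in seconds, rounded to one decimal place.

93.5 MiB = 98,041,856 bytes = 784,334,848 bits
100 Mbps = 100,000,000 bits/s
time = 784,334,848 / 100,000,000 = 7.8 s

7.8 seconds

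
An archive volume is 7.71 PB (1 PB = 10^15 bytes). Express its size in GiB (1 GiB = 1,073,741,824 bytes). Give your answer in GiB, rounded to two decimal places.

7,180,497.05 GiB

7.71 PB × 1,000,000,000,000,000 bytes/PB = 7,710,000,000,000,000 bytes
1 GiB = 2^30 bytes = 1,073,741,824 bytes
7,710,000,000,000,000 / 1,073,741,824 = 7,180,497.05 GiB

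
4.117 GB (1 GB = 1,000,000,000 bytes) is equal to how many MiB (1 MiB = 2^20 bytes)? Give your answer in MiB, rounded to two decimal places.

4.117 GB × 1,000,000,000 bytes/GB = 4,117,000,000 bytes
1 MiB = 2^20 bytes = 1,048,576 bytes
4,117,000,000 / 1,048,576 = 3,926.28 MiB

3,926.28 MiB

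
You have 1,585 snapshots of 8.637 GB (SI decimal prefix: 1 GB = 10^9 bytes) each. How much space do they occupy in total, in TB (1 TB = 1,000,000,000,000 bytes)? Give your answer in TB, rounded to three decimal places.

Total = 1,585 × 8.637 GB = 13689.645 GB
= 13689.645 × 1,000,000,000 bytes = 13,689,645,000,000 bytes
1 TB = 1,000,000,000,000 bytes
13,689,645,000,000 / 1,000,000,000,000 = 13.690 TB

13.690 TB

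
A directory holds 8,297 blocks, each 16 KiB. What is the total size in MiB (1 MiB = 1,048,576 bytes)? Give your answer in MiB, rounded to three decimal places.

129.641 MiB

Total = 8,297 × 16 KiB = 132,752 KiB
= 132,752 × 1,024 bytes = 135,938,048 bytes
1 MiB = 1,048,576 bytes
135,938,048 / 1,048,576 = 129.641 MiB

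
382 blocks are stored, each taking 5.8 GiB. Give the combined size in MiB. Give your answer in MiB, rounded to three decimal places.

Total = 382 × 5.8 GiB = 2215.6 GiB
= 2215.6 × 1,073,741,824 bytes = 2,378,982,385,254.4 bytes
1 MiB = 1,048,576 bytes
2,378,982,385,254.4 / 1,048,576 = 2,268,774.400 MiB

2,268,774.400 MiB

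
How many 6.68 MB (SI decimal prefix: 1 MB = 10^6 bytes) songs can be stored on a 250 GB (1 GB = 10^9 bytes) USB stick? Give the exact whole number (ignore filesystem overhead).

37,425

Capacity: 250 GB = 250,000,000,000 bytes
Per item: 6.68 MB = 6,680,000 bytes
⌊250,000,000,000 / 6,680,000⌋ = 37,425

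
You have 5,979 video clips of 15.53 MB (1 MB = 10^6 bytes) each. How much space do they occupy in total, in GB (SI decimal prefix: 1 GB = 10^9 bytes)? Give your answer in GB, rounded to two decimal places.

Total = 5,979 × 15.53 MB = 92853.87 MB
= 92853.87 × 1,000,000 bytes = 92,853,870,000 bytes
1 GB = 1,000,000,000 bytes
92,853,870,000 / 1,000,000,000 = 92.85 GB

92.85 GB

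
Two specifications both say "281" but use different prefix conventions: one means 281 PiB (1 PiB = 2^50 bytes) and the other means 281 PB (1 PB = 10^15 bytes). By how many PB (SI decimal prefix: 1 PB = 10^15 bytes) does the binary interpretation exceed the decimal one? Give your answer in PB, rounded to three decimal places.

35.378 PB

281 PiB = 281 × 1,125,899,906,842,624 = 316,377,873,822,777,344 bytes
281 PB = 281 × 1,000,000,000,000,000 = 281,000,000,000,000,000 bytes
difference = 35,377,873,822,777,344 bytes
35,377,873,822,777,344 / 1,000,000,000,000,000 = 35.378 PB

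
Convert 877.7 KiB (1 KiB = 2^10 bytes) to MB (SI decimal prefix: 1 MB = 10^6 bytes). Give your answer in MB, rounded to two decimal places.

877.7 KiB × 1,024 bytes/KiB = 898,764.8 bytes
1 MB = 10^6 bytes = 1,000,000 bytes
898,764.8 / 1,000,000 = 0.90 MB

0.90 MB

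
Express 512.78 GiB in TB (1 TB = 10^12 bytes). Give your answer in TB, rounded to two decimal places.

0.55 TB

512.78 GiB × 1,073,741,824 bytes/GiB = 550,593,332,510.72 bytes
1 TB = 1,000,000,000,000 bytes
550,593,332,510.72 / 1,000,000,000,000 = 0.55 TB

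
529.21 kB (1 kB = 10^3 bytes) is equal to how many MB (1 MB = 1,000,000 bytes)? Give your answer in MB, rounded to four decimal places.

0.5292 MB

529.21 kB = 529.21 × 10^3 bytes = 529,210 bytes
1 MB = 10^6 bytes = 1,000,000 bytes
529,210 / 1,000,000 = 0.5292 MB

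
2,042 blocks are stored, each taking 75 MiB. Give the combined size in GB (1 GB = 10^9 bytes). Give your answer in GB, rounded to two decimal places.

Total = 2,042 × 75 MiB = 153,150 MiB
= 153,150 × 1,048,576 bytes = 160,589,414,400 bytes
1 GB = 1,000,000,000 bytes
160,589,414,400 / 1,000,000,000 = 160.59 GB

160.59 GB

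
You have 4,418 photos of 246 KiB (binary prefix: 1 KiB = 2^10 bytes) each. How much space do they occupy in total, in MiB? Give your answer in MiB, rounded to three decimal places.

1,061.355 MiB

Total = 4,418 × 246 KiB = 1,086,828 KiB
= 1,086,828 × 1,024 bytes = 1,112,911,872 bytes
1 MiB = 1,048,576 bytes
1,112,911,872 / 1,048,576 = 1,061.355 MiB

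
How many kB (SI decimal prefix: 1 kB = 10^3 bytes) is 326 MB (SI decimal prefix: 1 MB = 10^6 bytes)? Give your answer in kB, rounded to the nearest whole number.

326,000 kB

326 MB = 326 × 10^6 bytes = 326,000,000 bytes
1 kB = 10^3 bytes = 1,000 bytes
326,000,000 / 1,000 = 326,000 kB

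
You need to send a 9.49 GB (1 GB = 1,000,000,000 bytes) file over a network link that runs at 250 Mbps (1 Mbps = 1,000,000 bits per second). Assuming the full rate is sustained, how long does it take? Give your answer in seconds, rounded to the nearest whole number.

9.49 GB = 9,490,000,000 bytes = 75,920,000,000 bits
250 Mbps = 250,000,000 bits/s
time = 75,920,000,000 / 250,000,000 = 304 s

304 seconds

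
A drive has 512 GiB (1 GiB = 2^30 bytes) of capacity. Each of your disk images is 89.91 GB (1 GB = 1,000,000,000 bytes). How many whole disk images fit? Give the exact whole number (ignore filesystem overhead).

Capacity: 512 GiB = 549,755,813,888 bytes
Per item: 89.91 GB = 89,910,000,000 bytes
⌊549,755,813,888 / 89,910,000,000⌋ = 6

6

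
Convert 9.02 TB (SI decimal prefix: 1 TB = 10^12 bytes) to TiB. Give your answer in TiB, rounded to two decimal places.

9.02 TB = 9.02 × 10^12 bytes = 9,020,000,000,000 bytes
1 TiB = 1,099,511,627,776 bytes
9,020,000,000,000 / 1,099,511,627,776 = 8.20 TiB

8.20 TiB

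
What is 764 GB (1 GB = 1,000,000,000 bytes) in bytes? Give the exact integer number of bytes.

764,000,000,000 bytes

764 × 1,000,000,000 = 764,000,000,000 bytes  (1 GB = 10^9 bytes)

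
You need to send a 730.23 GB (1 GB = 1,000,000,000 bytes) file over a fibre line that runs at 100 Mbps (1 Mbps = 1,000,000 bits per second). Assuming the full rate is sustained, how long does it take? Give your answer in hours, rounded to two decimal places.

730.23 GB = 730,230,000,000 bytes = 5,841,840,000,000 bits
100 Mbps = 100,000,000 bits/s
time = 5,841,840,000,000 / 100,000,000 = 58,418.4000 s
58,418.4000 s / 3600 = 16.23 hours

16.23 hours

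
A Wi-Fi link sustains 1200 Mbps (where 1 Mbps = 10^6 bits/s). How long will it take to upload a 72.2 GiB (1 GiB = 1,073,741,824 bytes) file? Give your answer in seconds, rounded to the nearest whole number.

72.2 GiB = 77,524,159,692.8 bytes = 620,193,277,542.4 bits
1200 Mbps = 1,200,000,000 bits/s
time = 620,193,277,542.4 / 1,200,000,000 = 517 s

517 seconds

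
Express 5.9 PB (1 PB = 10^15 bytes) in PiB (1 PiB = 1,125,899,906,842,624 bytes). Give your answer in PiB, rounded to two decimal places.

5.24 PiB

5.9 PB × 1,000,000,000,000,000 bytes/PB = 5,900,000,000,000,000 bytes
1 PiB = 2^50 bytes = 1,125,899,906,842,624 bytes
5,900,000,000,000,000 / 1,125,899,906,842,624 = 5.24 PiB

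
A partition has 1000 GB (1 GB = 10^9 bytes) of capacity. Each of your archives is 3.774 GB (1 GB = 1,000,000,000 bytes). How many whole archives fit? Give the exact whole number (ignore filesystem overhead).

264

Capacity: 1000 GB = 1,000,000,000,000 bytes
Per item: 3.774 GB = 3,774,000,000 bytes
⌊1,000,000,000,000 / 3,774,000,000⌋ = 264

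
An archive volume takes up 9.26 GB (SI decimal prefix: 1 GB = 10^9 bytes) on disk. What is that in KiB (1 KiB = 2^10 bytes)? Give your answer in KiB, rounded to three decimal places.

9,042,968.750 KiB

9.26 GB = 9.26 × 10^9 bytes = 9,260,000,000 bytes
1 KiB = 2^10 bytes = 1,024 bytes
9,260,000,000 / 1,024 = 9,042,968.750 KiB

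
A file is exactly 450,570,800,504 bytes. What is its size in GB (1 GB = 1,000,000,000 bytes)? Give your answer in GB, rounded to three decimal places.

450.571 GB

450,570,800,504 bytes given.
1 GB = 10^9 bytes = 1,000,000,000 bytes
450,570,800,504 / 1,000,000,000 = 450.571 GB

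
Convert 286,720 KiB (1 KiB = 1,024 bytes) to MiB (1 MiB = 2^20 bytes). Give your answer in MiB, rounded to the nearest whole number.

280 MiB

286,720 KiB = 286,720 × 2^10 bytes = 293,601,280 bytes
1 MiB = 2^20 bytes = 1,048,576 bytes
293,601,280 / 1,048,576 = 280 MiB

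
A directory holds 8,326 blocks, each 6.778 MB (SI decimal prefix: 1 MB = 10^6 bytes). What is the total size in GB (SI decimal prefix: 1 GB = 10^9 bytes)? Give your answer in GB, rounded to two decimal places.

Total = 8,326 × 6.778 MB = 56433.628 MB
= 56433.628 × 1,000,000 bytes = 56,433,628,000 bytes
1 GB = 1,000,000,000 bytes
56,433,628,000 / 1,000,000,000 = 56.43 GB

56.43 GB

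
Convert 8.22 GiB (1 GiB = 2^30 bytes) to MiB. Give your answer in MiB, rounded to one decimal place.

8,417.3 MiB

8.22 GiB = 8.22 × 2^30 bytes = 8,826,157,793.28 bytes
1 MiB = 2^20 bytes = 1,048,576 bytes
8,826,157,793.28 / 1,048,576 = 8,417.3 MiB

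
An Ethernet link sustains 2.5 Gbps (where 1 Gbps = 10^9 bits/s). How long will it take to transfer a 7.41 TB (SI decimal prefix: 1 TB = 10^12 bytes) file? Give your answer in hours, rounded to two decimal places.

6.59 hours

7.41 TB = 7,410,000,000,000 bytes = 59,280,000,000,000 bits
2.5 Gbps = 2,500,000,000 bits/s
time = 59,280,000,000,000 / 2,500,000,000 = 23,712.0000 s
23,712.0000 s / 3600 = 6.59 hours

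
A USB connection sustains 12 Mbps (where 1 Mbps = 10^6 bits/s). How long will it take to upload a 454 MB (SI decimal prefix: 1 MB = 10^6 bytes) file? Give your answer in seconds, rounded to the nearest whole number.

303 seconds

454 MB = 454,000,000 bytes = 3,632,000,000 bits
12 Mbps = 12,000,000 bits/s
time = 3,632,000,000 / 12,000,000 = 303 s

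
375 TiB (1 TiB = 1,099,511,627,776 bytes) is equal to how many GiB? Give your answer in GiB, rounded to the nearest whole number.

384,000 GiB

375 TiB = 375 × 2^40 bytes = 412,316,860,416,000 bytes
1 GiB = 2^30 bytes = 1,073,741,824 bytes
412,316,860,416,000 / 1,073,741,824 = 384,000 GiB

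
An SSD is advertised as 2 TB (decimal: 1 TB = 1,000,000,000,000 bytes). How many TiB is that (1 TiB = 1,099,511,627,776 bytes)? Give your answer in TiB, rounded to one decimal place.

2 TB = 2 × 10^12 bytes = 2,000,000,000,000 bytes
1 TiB = 1,099,511,627,776 bytes
2,000,000,000,000 / 1,099,511,627,776 = 1.8 TiB

1.8 TiB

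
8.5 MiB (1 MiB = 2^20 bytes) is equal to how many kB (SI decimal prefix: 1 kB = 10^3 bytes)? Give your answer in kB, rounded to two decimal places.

8,912.90 kB

8.5 MiB × 1,048,576 bytes/MiB = 8,912,896 bytes
1 kB = 1,000 bytes
8,912,896 / 1,000 = 8,912.90 kB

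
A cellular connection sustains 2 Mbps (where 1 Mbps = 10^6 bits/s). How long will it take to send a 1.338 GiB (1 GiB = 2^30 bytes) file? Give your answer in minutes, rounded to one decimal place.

1.338 GiB = 1,436,666,560.512 bytes = 11,493,332,484.096 bits
2 Mbps = 2,000,000 bits/s
time = 11,493,332,484.096 / 2,000,000 = 5,746.67 s
5,746.67 s / 60 = 95.8 minutes

95.8 minutes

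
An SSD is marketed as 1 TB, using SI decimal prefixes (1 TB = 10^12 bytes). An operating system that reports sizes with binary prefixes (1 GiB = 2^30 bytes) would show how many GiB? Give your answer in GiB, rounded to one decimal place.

931.3 GiB

1 TB × 1,000,000,000,000 bytes/TB = 1,000,000,000,000 bytes
1 GiB = 2^30 bytes = 1,073,741,824 bytes
1,000,000,000,000 / 1,073,741,824 = 931.3 GiB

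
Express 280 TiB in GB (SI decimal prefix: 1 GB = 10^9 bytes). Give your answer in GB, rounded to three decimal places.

307,863.256 GB

280 TiB × 1,099,511,627,776 bytes/TiB = 307,863,255,777,280 bytes
1 GB = 1,000,000,000 bytes
307,863,255,777,280 / 1,000,000,000 = 307,863.256 GB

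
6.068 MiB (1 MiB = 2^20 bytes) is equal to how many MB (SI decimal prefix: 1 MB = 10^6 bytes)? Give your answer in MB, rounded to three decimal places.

6.068 MiB × 1,048,576 bytes/MiB = 6,362,759.168 bytes
1 MB = 1,000,000 bytes
6,362,759.168 / 1,000,000 = 6.363 MB

6.363 MB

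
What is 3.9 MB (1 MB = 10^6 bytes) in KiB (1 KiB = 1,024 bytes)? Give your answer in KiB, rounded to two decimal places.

3.9 MB = 3.9 × 10^6 bytes = 3,900,000 bytes
1 KiB = 1,024 bytes
3,900,000 / 1,024 = 3,808.59 KiB

3,808.59 KiB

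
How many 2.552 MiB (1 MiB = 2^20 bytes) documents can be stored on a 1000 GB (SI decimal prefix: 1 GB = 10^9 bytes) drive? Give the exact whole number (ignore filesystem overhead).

373,696

Capacity: 1000 GB = 1,000,000,000,000 bytes
Per item: 2.552 MiB = 2,675,965.952 bytes
⌊1,000,000,000,000 / 2,675,965.952⌋ = 373,696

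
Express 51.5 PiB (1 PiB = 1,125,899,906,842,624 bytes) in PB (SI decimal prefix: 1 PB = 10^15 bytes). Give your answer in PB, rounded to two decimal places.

57.98 PB

51.5 PiB × 1,125,899,906,842,624 bytes/PiB = 57,983,845,202,395,136 bytes
1 PB = 1,000,000,000,000,000 bytes
57,983,845,202,395,136 / 1,000,000,000,000,000 = 57.98 PB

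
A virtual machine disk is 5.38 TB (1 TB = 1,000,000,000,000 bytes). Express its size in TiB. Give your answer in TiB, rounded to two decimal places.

5.38 TB × 1,000,000,000,000 bytes/TB = 5,380,000,000,000 bytes
1 TiB = 1,099,511,627,776 bytes
5,380,000,000,000 / 1,099,511,627,776 = 4.89 TiB

4.89 TiB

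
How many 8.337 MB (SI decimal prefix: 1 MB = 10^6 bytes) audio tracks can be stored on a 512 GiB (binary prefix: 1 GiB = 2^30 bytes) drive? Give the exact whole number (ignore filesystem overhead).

65,941

Capacity: 512 GiB = 549,755,813,888 bytes
Per item: 8.337 MB = 8,337,000 bytes
⌊549,755,813,888 / 8,337,000⌋ = 65,941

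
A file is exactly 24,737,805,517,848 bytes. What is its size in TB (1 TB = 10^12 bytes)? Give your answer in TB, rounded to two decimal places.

24.74 TB

24,737,805,517,848 bytes given.
1 TB = 10^12 bytes = 1,000,000,000,000 bytes
24,737,805,517,848 / 1,000,000,000,000 = 24.74 TB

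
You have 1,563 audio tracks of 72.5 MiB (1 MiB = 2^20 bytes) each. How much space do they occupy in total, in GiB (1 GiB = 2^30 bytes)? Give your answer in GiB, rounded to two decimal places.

Total = 1,563 × 72.5 MiB = 113317.5 MiB
= 113317.5 × 1,048,576 bytes = 118,822,010,880 bytes
1 GiB = 1,073,741,824 bytes
118,822,010,880 / 1,073,741,824 = 110.66 GiB

110.66 GiB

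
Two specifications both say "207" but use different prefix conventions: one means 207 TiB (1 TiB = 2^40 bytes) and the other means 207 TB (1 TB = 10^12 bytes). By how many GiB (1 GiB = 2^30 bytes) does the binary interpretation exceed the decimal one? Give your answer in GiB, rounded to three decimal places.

207 TiB = 207 × 1,099,511,627,776 = 227,598,906,949,632 bytes
207 TB = 207 × 1,000,000,000,000 = 207,000,000,000,000 bytes
difference = 20,598,906,949,632 bytes
20,598,906,949,632 / 1,073,741,824 = 19,184.227 GiB

19,184.227 GiB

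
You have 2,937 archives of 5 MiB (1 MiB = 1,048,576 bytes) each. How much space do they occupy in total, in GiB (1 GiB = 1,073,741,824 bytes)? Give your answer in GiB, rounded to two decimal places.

Total = 2,937 × 5 MiB = 14,685 MiB
= 14,685 × 1,048,576 bytes = 15,398,338,560 bytes
1 GiB = 1,073,741,824 bytes
15,398,338,560 / 1,073,741,824 = 14.34 GiB

14.34 GiB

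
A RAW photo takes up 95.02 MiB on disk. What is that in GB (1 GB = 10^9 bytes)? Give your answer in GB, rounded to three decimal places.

0.100 GB

95.02 MiB = 95.02 × 2^20 bytes = 99,635,691.52 bytes
1 GB = 10^9 bytes = 1,000,000,000 bytes
99,635,691.52 / 1,000,000,000 = 0.100 GB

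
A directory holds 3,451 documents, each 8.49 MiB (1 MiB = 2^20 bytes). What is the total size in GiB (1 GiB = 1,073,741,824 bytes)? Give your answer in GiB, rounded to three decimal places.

Total = 3,451 × 8.49 MiB = 29298.99 MiB
= 29298.99 × 1,048,576 bytes = 30,722,217,738.24 bytes
1 GiB = 1,073,741,824 bytes
30,722,217,738.24 / 1,073,741,824 = 28.612 GiB

28.612 GiB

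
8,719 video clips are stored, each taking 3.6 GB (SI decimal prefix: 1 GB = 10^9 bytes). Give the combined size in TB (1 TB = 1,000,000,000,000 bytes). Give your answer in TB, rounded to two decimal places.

31.39 TB

Total = 8,719 × 3.6 GB = 31388.4 GB
= 31388.4 × 1,000,000,000 bytes = 31,388,400,000,000 bytes
1 TB = 1,000,000,000,000 bytes
31,388,400,000,000 / 1,000,000,000,000 = 31.39 TB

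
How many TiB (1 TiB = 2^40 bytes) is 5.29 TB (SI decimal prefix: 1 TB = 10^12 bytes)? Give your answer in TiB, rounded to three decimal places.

4.811 TiB

5.29 TB × 1,000,000,000,000 bytes/TB = 5,290,000,000,000 bytes
1 TiB = 1,099,511,627,776 bytes
5,290,000,000,000 / 1,099,511,627,776 = 4.811 TiB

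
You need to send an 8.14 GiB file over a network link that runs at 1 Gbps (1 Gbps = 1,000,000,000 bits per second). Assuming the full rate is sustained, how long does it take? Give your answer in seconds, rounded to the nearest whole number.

70 seconds

8.14 GiB = 8,740,258,447.36 bytes = 69,922,067,578.88 bits
1 Gbps = 1,000,000,000 bits/s
time = 69,922,067,578.88 / 1,000,000,000 = 70 s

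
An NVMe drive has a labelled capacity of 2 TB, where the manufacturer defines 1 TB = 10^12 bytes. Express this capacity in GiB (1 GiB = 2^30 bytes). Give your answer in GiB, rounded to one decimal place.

1,862.6 GiB

2 TB = 2 × 10^12 bytes = 2,000,000,000,000 bytes
1 GiB = 1,073,741,824 bytes
2,000,000,000,000 / 1,073,741,824 = 1,862.6 GiB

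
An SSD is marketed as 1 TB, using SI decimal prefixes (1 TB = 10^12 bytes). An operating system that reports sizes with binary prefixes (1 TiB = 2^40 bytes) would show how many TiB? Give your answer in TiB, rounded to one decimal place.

1 TB = 1 × 10^12 bytes = 1,000,000,000,000 bytes
1 TiB = 1,099,511,627,776 bytes
1,000,000,000,000 / 1,099,511,627,776 = 0.9 TiB

0.9 TiB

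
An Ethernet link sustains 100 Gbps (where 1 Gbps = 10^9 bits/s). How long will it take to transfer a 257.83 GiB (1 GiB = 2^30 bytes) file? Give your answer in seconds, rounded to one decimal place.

257.83 GiB = 276,842,854,481.92 bytes = 2,214,742,835,855.36 bits
100 Gbps = 100,000,000,000 bits/s
time = 2,214,742,835,855.36 / 100,000,000,000 = 22.1 s

22.1 seconds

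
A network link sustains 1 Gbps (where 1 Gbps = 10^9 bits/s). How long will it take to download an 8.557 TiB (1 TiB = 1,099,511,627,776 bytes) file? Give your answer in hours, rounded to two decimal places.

20.91 hours

8.557 TiB = 9,408,520,998,879.232 bytes = 75,268,167,991,033.856 bits
1 Gbps = 1,000,000,000 bits/s
time = 75,268,167,991,033.856 / 1,000,000,000 = 75,268.1680 s
75,268.1680 s / 3600 = 20.91 hours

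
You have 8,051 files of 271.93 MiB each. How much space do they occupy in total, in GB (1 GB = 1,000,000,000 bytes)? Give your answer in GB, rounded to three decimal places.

2,295.656 GB

Total = 8,051 × 271.93 MiB = 2189308.43 MiB
= 2189308.43 × 1,048,576 bytes = 2,295,656,276,295.68 bytes
1 GB = 1,000,000,000 bytes
2,295,656,276,295.68 / 1,000,000,000 = 2,295.656 GB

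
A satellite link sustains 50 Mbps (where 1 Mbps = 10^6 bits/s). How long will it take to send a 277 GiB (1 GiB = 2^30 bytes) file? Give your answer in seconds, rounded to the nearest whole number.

47,588 seconds

277 GiB = 297,426,485,248 bytes = 2,379,411,881,984 bits
50 Mbps = 50,000,000 bits/s
time = 2,379,411,881,984 / 50,000,000 = 47,588 s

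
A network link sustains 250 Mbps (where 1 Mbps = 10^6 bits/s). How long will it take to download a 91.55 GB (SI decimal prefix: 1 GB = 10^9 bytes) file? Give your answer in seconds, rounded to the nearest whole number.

91.55 GB = 91,550,000,000 bytes = 732,400,000,000 bits
250 Mbps = 250,000,000 bits/s
time = 732,400,000,000 / 250,000,000 = 2,930 s

2,930 seconds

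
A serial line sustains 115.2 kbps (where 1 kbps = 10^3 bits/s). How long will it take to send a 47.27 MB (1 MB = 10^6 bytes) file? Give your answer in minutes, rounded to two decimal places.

54.71 minutes

47.27 MB = 47,270,000 bytes = 378,160,000 bits
115.2 kbps = 115,200 bits/s
time = 378,160,000 / 115,200 = 3,282.639 s
3,282.639 s / 60 = 54.71 minutes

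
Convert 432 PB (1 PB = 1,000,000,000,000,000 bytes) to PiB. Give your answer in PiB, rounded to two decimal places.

383.69 PiB

432 PB = 432 × 10^15 bytes = 432,000,000,000,000,000 bytes
1 PiB = 2^50 bytes = 1,125,899,906,842,624 bytes
432,000,000,000,000,000 / 1,125,899,906,842,624 = 383.69 PiB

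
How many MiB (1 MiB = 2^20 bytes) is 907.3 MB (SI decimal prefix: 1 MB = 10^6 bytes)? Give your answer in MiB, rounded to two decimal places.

907.3 MB = 907.3 × 10^6 bytes = 907,300,000 bytes
1 MiB = 2^20 bytes = 1,048,576 bytes
907,300,000 / 1,048,576 = 865.27 MiB

865.27 MiB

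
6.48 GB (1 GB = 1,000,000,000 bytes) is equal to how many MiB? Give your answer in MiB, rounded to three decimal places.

6.48 GB = 6.48 × 10^9 bytes = 6,480,000,000 bytes
1 MiB = 1,048,576 bytes
6,480,000,000 / 1,048,576 = 6,179.810 MiB

6,179.810 MiB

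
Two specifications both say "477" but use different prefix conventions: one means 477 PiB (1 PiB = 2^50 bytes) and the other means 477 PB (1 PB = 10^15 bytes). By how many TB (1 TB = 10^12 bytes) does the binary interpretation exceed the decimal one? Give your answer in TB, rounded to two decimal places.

477 PiB = 477 × 1,125,899,906,842,624 = 537,054,255,563,931,648 bytes
477 PB = 477 × 1,000,000,000,000,000 = 477,000,000,000,000,000 bytes
difference = 60,054,255,563,931,648 bytes
60,054,255,563,931,648 / 1,000,000,000,000 = 60,054.26 TB

60,054.26 TB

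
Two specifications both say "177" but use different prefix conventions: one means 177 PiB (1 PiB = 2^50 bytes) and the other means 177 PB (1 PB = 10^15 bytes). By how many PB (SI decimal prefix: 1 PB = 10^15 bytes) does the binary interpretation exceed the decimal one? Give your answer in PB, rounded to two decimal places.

177 PiB = 177 × 1,125,899,906,842,624 = 199,284,283,511,144,448 bytes
177 PB = 177 × 1,000,000,000,000,000 = 177,000,000,000,000,000 bytes
difference = 22,284,283,511,144,448 bytes
22,284,283,511,144,448 / 1,000,000,000,000,000 = 22.28 PB

22.28 PB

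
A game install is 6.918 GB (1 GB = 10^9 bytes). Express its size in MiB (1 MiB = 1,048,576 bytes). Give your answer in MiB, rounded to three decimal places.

6,597.519 MiB

6.918 GB × 1,000,000,000 bytes/GB = 6,918,000,000 bytes
1 MiB = 1,048,576 bytes
6,918,000,000 / 1,048,576 = 6,597.519 MiB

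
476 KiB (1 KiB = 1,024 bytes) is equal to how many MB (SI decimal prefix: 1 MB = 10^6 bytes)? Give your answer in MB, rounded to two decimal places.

476 KiB × 1,024 bytes/KiB = 487,424 bytes
1 MB = 1,000,000 bytes
487,424 / 1,000,000 = 0.49 MB

0.49 MB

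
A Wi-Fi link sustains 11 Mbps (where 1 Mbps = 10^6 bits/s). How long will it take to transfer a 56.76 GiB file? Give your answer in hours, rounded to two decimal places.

12.31 hours

56.76 GiB = 60,945,585,930.24 bytes = 487,564,687,441.92 bits
11 Mbps = 11,000,000 bits/s
time = 487,564,687,441.92 / 11,000,000 = 44,324.0625 s
44,324.0625 s / 3600 = 12.31 hours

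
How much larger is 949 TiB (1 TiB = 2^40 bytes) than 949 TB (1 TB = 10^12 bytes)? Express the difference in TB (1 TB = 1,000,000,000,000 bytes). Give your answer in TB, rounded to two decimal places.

949 TiB = 949 × 1,099,511,627,776 = 1,043,436,534,759,424 bytes
949 TB = 949 × 1,000,000,000,000 = 949,000,000,000,000 bytes
difference = 94,436,534,759,424 bytes
94,436,534,759,424 / 1,000,000,000,000 = 94.44 TB

94.44 TB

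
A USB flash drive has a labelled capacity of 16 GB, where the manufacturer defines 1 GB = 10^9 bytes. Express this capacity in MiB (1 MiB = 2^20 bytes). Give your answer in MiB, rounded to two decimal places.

16 GB = 16 × 10^9 bytes = 16,000,000,000 bytes
1 MiB = 1,048,576 bytes
16,000,000,000 / 1,048,576 = 15,258.79 MiB

15,258.79 MiB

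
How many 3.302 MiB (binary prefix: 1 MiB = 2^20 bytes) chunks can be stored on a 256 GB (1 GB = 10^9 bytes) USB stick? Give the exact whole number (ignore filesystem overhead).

73,937

Capacity: 256 GB = 256,000,000,000 bytes
Per item: 3.302 MiB = 3,462,397.952 bytes
⌊256,000,000,000 / 3,462,397.952⌋ = 73,937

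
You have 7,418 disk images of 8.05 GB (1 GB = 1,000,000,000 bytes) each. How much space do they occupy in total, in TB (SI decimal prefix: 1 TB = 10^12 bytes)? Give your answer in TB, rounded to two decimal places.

Total = 7,418 × 8.05 GB = 59714.9 GB
= 59714.9 × 1,000,000,000 bytes = 59,714,900,000,000 bytes
1 TB = 1,000,000,000,000 bytes
59,714,900,000,000 / 1,000,000,000,000 = 59.71 TB

59.71 TB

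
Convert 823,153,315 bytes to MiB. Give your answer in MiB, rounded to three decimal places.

785.020 MiB

823,153,315 bytes given.
1 MiB = 1,048,576 bytes
823,153,315 / 1,048,576 = 785.020 MiB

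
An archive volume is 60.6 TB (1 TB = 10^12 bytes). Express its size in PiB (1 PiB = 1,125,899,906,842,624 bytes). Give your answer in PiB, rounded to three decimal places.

60.6 TB = 60.6 × 10^12 bytes = 60,600,000,000,000 bytes
1 PiB = 1,125,899,906,842,624 bytes
60,600,000,000,000 / 1,125,899,906,842,624 = 0.054 PiB

0.054 PiB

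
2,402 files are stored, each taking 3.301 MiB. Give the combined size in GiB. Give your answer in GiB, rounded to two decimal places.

Total = 2,402 × 3.301 MiB = 7929.002 MiB
= 7929.002 × 1,048,576 bytes = 8,314,161,201.152 bytes
1 GiB = 1,073,741,824 bytes
8,314,161,201.152 / 1,073,741,824 = 7.74 GiB

7.74 GiB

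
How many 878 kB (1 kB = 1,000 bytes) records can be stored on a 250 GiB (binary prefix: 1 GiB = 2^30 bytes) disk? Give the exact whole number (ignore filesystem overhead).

Capacity: 250 GiB = 268,435,456,000 bytes
Per item: 878 kB = 878,000 bytes
⌊268,435,456,000 / 878,000⌋ = 305,735

305,735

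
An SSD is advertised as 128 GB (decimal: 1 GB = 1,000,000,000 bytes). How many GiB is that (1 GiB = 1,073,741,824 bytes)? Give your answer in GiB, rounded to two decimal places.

128 GB × 1,000,000,000 bytes/GB = 128,000,000,000 bytes
1 GiB = 1,073,741,824 bytes
128,000,000,000 / 1,073,741,824 = 119.21 GiB

119.21 GiB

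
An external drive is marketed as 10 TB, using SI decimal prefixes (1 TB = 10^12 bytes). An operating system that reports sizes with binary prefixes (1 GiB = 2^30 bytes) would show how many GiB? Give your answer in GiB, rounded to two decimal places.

10 TB × 1,000,000,000,000 bytes/TB = 10,000,000,000,000 bytes
1 GiB = 2^30 bytes = 1,073,741,824 bytes
10,000,000,000,000 / 1,073,741,824 = 9,313.23 GiB

9,313.23 GiB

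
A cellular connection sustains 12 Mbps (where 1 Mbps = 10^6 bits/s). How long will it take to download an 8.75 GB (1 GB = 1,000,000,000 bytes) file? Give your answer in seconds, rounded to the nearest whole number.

5,833 seconds

8.75 GB = 8,750,000,000 bytes = 70,000,000,000 bits
12 Mbps = 12,000,000 bits/s
time = 70,000,000,000 / 12,000,000 = 5,833 s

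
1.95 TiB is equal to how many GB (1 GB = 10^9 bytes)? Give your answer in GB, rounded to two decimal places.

1.95 TiB = 1.95 × 2^40 bytes = 2,144,047,674,163.2 bytes
1 GB = 10^9 bytes = 1,000,000,000 bytes
2,144,047,674,163.2 / 1,000,000,000 = 2,144.05 GB

2,144.05 GB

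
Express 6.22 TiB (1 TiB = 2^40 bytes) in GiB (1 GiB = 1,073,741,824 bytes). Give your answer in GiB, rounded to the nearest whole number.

6.22 TiB = 6.22 × 2^40 bytes = 6,838,962,324,766.72 bytes
1 GiB = 1,073,741,824 bytes
6,838,962,324,766.72 / 1,073,741,824 = 6,369 GiB

6,369 GiB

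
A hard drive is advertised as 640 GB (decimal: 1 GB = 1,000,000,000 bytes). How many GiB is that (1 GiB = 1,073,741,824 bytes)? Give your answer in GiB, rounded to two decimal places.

640 GB = 640 × 10^9 bytes = 640,000,000,000 bytes
1 GiB = 1,073,741,824 bytes
640,000,000,000 / 1,073,741,824 = 596.05 GiB

596.05 GiB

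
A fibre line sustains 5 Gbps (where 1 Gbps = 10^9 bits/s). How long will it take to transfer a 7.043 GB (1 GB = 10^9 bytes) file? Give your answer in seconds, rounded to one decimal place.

7.043 GB = 7,043,000,000 bytes = 56,344,000,000 bits
5 Gbps = 5,000,000,000 bits/s
time = 56,344,000,000 / 5,000,000,000 = 11.3 s

11.3 seconds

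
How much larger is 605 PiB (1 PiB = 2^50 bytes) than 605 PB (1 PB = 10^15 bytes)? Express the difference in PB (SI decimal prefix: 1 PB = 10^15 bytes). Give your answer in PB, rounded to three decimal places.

76.169 PB

605 PiB = 605 × 1,125,899,906,842,624 = 681,169,443,639,787,520 bytes
605 PB = 605 × 1,000,000,000,000,000 = 605,000,000,000,000,000 bytes
difference = 76,169,443,639,787,520 bytes
76,169,443,639,787,520 / 1,000,000,000,000,000 = 76.169 PB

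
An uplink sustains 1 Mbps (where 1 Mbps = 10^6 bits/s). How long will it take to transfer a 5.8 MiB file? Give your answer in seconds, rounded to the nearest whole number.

49 seconds

5.8 MiB = 6,081,740.8 bytes = 48,653,926.4 bits
1 Mbps = 1,000,000 bits/s
time = 48,653,926.4 / 1,000,000 = 49 s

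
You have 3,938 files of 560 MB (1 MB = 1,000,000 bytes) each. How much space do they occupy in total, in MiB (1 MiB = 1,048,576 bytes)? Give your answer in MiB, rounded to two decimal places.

2,103,118.90 MiB

Total = 3,938 × 560 MB = 2,205,280 MB
= 2,205,280 × 1,000,000 bytes = 2,205,280,000,000 bytes
1 MiB = 1,048,576 bytes
2,205,280,000,000 / 1,048,576 = 2,103,118.90 MiB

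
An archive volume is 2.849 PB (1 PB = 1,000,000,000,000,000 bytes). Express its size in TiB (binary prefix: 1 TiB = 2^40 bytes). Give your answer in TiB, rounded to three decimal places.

2.849 PB × 1,000,000,000,000,000 bytes/PB = 2,849,000,000,000,000 bytes
1 TiB = 2^40 bytes = 1,099,511,627,776 bytes
2,849,000,000,000,000 / 1,099,511,627,776 = 2,591.150 TiB

2,591.150 TiB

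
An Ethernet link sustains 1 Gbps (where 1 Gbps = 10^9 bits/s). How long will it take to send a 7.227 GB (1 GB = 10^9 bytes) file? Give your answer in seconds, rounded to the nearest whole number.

58 seconds

7.227 GB = 7,227,000,000 bytes = 57,816,000,000 bits
1 Gbps = 1,000,000,000 bits/s
time = 57,816,000,000 / 1,000,000,000 = 58 s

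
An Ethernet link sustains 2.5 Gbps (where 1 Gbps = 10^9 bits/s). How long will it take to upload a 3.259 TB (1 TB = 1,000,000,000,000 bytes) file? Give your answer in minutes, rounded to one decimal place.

173.8 minutes

3.259 TB = 3,259,000,000,000 bytes = 26,072,000,000,000 bits
2.5 Gbps = 2,500,000,000 bits/s
time = 26,072,000,000,000 / 2,500,000,000 = 10,428.80 s
10,428.80 s / 60 = 173.8 minutes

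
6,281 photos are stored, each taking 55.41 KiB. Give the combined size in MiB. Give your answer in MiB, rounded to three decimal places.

Total = 6,281 × 55.41 KiB = 348030.21 KiB
= 348030.21 × 1,024 bytes = 356,382,935.04 bytes
1 MiB = 1,048,576 bytes
356,382,935.04 / 1,048,576 = 339.873 MiB

339.873 MiB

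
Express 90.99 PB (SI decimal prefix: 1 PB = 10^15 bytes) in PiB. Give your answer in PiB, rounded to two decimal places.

90.99 PB = 90.99 × 10^15 bytes = 90,990,000,000,000,000 bytes
1 PiB = 2^50 bytes = 1,125,899,906,842,624 bytes
90,990,000,000,000,000 / 1,125,899,906,842,624 = 80.82 PiB

80.82 PiB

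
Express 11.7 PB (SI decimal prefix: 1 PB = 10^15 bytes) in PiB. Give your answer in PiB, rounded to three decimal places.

10.392 PiB

11.7 PB × 1,000,000,000,000,000 bytes/PB = 11,700,000,000,000,000 bytes
1 PiB = 1,125,899,906,842,624 bytes
11,700,000,000,000,000 / 1,125,899,906,842,624 = 10.392 PiB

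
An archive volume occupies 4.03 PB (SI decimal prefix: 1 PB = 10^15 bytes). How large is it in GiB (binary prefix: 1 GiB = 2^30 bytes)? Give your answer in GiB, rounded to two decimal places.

4.03 PB = 4.03 × 10^15 bytes = 4,030,000,000,000,000 bytes
1 GiB = 1,073,741,824 bytes
4,030,000,000,000,000 / 1,073,741,824 = 3,753,229.98 GiB

3,753,229.98 GiB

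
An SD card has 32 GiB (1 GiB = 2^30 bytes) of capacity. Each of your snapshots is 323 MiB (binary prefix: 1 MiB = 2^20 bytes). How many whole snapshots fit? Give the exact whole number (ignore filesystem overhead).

101

Capacity: 32 GiB = 34,359,738,368 bytes
Per item: 323 MiB = 338,690,048 bytes
⌊34,359,738,368 / 338,690,048⌋ = 101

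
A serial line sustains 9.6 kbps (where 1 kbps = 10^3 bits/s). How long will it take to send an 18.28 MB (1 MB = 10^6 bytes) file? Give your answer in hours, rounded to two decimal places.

18.28 MB = 18,280,000 bytes = 146,240,000 bits
9.6 kbps = 9,600 bits/s
time = 146,240,000 / 9,600 = 15,233.3333 s
15,233.3333 s / 3600 = 4.23 hours

4.23 hours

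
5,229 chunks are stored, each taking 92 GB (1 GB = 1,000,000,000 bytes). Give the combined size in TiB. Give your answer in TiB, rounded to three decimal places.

437.529 TiB

Total = 5,229 × 92 GB = 481,068 GB
= 481,068 × 1,000,000,000 bytes = 481,068,000,000,000 bytes
1 TiB = 1,099,511,627,776 bytes
481,068,000,000,000 / 1,099,511,627,776 = 437.529 TiB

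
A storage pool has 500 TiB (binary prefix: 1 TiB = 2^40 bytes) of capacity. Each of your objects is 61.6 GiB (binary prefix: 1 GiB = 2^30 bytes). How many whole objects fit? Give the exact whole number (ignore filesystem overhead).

Capacity: 500 TiB = 549,755,813,888,000 bytes
Per item: 61.6 GiB = 66,142,496,358.4 bytes
⌊549,755,813,888,000 / 66,142,496,358.4⌋ = 8,311

8,311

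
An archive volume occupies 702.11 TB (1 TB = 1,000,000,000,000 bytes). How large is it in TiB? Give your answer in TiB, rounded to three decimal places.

702.11 TB × 1,000,000,000,000 bytes/TB = 702,110,000,000,000 bytes
1 TiB = 1,099,511,627,776 bytes
702,110,000,000,000 / 1,099,511,627,776 = 638.565 TiB

638.565 TiB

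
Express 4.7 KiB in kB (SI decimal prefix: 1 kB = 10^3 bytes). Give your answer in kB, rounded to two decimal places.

4.81 kB

4.7 KiB × 1,024 bytes/KiB = 4,812.8 bytes
1 kB = 10^3 bytes = 1,000 bytes
4,812.8 / 1,000 = 4.81 kB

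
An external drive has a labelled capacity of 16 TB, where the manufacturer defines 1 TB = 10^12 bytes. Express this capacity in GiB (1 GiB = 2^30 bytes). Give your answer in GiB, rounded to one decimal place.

14,901.2 GiB

16 TB × 1,000,000,000,000 bytes/TB = 16,000,000,000,000 bytes
1 GiB = 1,073,741,824 bytes
16,000,000,000,000 / 1,073,741,824 = 14,901.2 GiB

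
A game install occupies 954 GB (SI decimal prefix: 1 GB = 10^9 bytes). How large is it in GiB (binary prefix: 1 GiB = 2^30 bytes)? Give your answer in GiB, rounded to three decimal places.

888.482 GiB

954 GB = 954 × 10^9 bytes = 954,000,000,000 bytes
1 GiB = 2^30 bytes = 1,073,741,824 bytes
954,000,000,000 / 1,073,741,824 = 888.482 GiB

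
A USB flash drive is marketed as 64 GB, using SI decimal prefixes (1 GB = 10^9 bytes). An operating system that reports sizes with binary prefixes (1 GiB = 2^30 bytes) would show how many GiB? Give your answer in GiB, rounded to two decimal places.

59.60 GiB

64 GB = 64 × 10^9 bytes = 64,000,000,000 bytes
1 GiB = 2^30 bytes = 1,073,741,824 bytes
64,000,000,000 / 1,073,741,824 = 59.60 GiB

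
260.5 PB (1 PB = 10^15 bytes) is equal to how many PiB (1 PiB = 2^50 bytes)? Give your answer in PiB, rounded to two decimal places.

260.5 PB = 260.5 × 10^15 bytes = 260,500,000,000,000,000 bytes
1 PiB = 2^50 bytes = 1,125,899,906,842,624 bytes
260,500,000,000,000,000 / 1,125,899,906,842,624 = 231.37 PiB

231.37 PiB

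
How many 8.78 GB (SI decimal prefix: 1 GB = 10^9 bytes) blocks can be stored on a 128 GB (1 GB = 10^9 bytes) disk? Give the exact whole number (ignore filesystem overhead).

14

Capacity: 128 GB = 128,000,000,000 bytes
Per item: 8.78 GB = 8,780,000,000 bytes
⌊128,000,000,000 / 8,780,000,000⌋ = 14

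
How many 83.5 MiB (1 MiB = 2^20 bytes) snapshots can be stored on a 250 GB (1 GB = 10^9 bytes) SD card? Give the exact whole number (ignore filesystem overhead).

2,855

Capacity: 250 GB = 250,000,000,000 bytes
Per item: 83.5 MiB = 87,556,096 bytes
⌊250,000,000,000 / 87,556,096⌋ = 2,855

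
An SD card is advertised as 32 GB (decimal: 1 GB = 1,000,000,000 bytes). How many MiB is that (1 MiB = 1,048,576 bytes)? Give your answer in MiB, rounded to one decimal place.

30,517.6 MiB

32 GB = 32 × 10^9 bytes = 32,000,000,000 bytes
1 MiB = 1,048,576 bytes
32,000,000,000 / 1,048,576 = 30,517.6 MiB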